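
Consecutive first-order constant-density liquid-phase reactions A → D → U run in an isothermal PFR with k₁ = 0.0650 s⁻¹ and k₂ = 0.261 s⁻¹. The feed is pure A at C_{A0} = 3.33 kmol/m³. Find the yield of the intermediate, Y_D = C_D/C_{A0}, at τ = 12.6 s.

0.134

For first-order series with pure A initially, C_D(τ) = k₁C_{A0}/(k₂−k₁)·(e^(−k₁τ) − e^(−k₂τ)).
e^(−k₁τ) = e^(−0.0650×12.6) = e^(−0.8190) = 0.4409; e^(−k₂τ) = e^(−3.289) = 0.03731.
C_D = 0.0650×3.33/(0.261−0.0650) × (0.4409−0.03731) = 1.104×0.4036 = 0.4457 kmol/m³.
Y_D = C_D/C_{A0} = 0.4457/3.33 = 0.134.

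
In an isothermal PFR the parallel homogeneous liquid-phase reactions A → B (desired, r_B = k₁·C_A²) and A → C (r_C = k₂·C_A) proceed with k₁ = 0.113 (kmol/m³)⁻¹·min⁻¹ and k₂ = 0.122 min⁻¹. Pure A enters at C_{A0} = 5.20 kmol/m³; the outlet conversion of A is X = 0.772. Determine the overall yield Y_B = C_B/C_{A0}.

C_A = C_{A0}(1−X) = 1.186 kmol/m³.
Along a PFR/batch, dC_C/dC_A = −r_C/(r_B+r_C) = −k₂/(k₂+k₁·C_A).
Integrating from C_{A0} to C_A: C_C = (0.122/0.113)·ln[(0.122+0.113·5.20)/(0.122+0.113·1.19)] = 1.080·ln(0.7096/0.2560) = 1.101 kmol/m³.
Then C_B = (C_{A0}−C_A) − C_C = 4.014 − 1.101 = 2.914 kmol/m³.
Y_B = C_B/C_{A0} = 2.914/5.20 = 0.560.

0.560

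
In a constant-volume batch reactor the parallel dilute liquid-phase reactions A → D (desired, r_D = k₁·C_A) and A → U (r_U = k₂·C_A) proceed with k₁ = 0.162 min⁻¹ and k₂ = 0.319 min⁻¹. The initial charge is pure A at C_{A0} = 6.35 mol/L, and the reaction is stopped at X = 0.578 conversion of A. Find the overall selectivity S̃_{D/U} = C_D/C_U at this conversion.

0.508

C_A = C_{A0}(1−X) = 2.680 mol/L.
Both paths are first order in A, so the instantaneous fraction to D is constant: dC_D/d(−C_A) = k₁/(k₁+k₂) = 0.3368.
C_D = 0.3368·(C_{A0}−C_A) = 0.3368×3.670 = 1.24 mol/L.
C_U = (C_{A0}−C_A)−C_D = 2.434 mol/L; S̃_{D/U} = 1.236/2.434 = 0.508.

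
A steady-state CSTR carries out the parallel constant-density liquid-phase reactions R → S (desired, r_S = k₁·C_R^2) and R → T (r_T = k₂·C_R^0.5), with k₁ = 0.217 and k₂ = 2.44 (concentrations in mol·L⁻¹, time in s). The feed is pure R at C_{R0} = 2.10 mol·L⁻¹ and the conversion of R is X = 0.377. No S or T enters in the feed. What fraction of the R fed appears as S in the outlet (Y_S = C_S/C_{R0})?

0.0443

Exit C_R = C_{R0}(1−X) = 2.10×0.623 = 1.308 mol·L⁻¹.
Rates in a CSTR are evaluated at the outlet concentration: r_S = 0.217×1.308^2 = 0.3714, r_T = 2.44×1.308^0.5 = 2.791.
Fraction of consumed R going to S: r_S/(r_S+r_T) = 0.1175.
C_S = 0.1175·C_{R0}·X = 0.1175×2.10×0.377 = 0.0930 mol·L⁻¹; Y_S = C_S/C_{R0} = 0.0443.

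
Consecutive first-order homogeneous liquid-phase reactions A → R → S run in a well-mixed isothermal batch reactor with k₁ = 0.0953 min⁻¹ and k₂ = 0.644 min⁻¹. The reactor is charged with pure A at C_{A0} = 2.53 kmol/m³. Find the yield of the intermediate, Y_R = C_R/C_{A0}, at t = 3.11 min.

For first-order series with pure A initially, C_R(t) = k₁C_{A0}/(k₂−k₁)·(e^(−k₁t) − e^(−k₂t)).
e^(−k₁t) = e^(−0.0953×3.11) = e^(−0.2964) = 0.7435; e^(−k₂t) = e^(−2.003) = 0.1350.
C_R = 0.0953×2.53/(0.644−0.0953) × (0.7435−0.1350) = 0.4394×0.6086 = 0.2674 kmol/m³.
Y_R = C_R/C_{A0} = 0.2674/2.53 = 0.106.

0.106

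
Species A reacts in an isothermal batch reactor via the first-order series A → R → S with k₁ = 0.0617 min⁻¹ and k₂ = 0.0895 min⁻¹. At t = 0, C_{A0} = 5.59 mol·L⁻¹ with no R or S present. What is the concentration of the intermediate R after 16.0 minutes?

1.66 mol·L⁻¹

The intermediate concentration in a first-order A→B→C sequence is C_R = k₁C_{A0}(e^(−k₁t) − e^(−k₂t))/(k₂−k₁).
e^(−k₁t) = e^(−0.0617×16.0) = e^(−0.9872) = 0.3726; e^(−k₂t) = e^(−1.432) = 0.2388.
C_R = 0.0617×5.59/(0.0895−0.0617) × (0.3726−0.2388) = 12.41×0.1338 = 1.660 mol·L⁻¹.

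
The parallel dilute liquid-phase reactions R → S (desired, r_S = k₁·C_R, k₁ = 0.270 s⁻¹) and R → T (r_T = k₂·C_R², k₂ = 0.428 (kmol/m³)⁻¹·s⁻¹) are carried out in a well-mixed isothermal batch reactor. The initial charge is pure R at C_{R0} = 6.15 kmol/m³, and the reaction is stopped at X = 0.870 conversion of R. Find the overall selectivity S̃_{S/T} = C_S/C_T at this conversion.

0.225

C_R = C_{R0}(1−X) = 0.7995 kmol/m³.
Along a PFR/batch, dC_S/dC_R = −r_S/(r_S+r_T) = −k₁/(k₁+k₂·C_R).
Integrating from C_{R0} to C_R: C_S = (0.270/0.428)·ln[(0.270+0.428·6.15)/(0.270+0.428·0.800)] = 0.6308·ln(2.902/0.6122) = 0.9817 kmol/m³.
C_T = (C_{R0}−C_R)−C_S = 4.369 kmol/m³; S̃_{S/T} = 0.9817/4.369 = 0.225.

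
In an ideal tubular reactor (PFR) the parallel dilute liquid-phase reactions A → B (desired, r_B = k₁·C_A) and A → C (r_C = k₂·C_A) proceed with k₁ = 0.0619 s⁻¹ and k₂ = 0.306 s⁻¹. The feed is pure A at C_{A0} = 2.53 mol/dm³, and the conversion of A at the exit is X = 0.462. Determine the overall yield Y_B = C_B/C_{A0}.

0.0777

C_A = C_{A0}(1−X) = 1.361 mol/dm³.
Both paths are first order in A, so the instantaneous fraction to B is constant: dC_B/d(−C_A) = k₁/(k₁+k₂) = 0.1683.
C_B = 0.1683·(C_{A0}−C_A) = 0.1683×1.169 = 0.197 mol/dm³.
Y_B = C_B/C_{A0} = 0.1967/2.53 = 0.0777.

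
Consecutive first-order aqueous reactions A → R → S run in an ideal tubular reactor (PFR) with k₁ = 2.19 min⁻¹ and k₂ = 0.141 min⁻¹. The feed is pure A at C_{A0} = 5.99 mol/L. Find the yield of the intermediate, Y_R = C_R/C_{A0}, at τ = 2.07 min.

For first-order series with pure A initially, C_R(τ) = k₁C_{A0}/(k₂−k₁)·(e^(−k₁τ) − e^(−k₂τ)).
e^(−k₁τ) = e^(−2.19×2.07) = e^(−4.533) = 0.01075; e^(−k₂τ) = e^(−0.2919) = 0.7469.
C_R = 2.19×5.99/(0.141−2.19) × (0.01075−0.7469) = (-6.402)×(-0.7361) = 4.713 mol/L.
Y_R = C_R/C_{A0} = 4.713/5.99 = 0.787.

0.787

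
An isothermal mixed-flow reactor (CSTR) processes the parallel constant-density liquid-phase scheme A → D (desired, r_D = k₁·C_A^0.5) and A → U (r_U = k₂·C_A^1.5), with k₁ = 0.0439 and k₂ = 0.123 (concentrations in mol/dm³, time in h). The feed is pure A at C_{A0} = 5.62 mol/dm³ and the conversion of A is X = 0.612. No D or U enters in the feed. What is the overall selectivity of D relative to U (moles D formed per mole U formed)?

Exit C_A = C_{A0}(1−X) = 5.62×0.388 = 2.181 mol/dm³.
In a CSTR the entire volume is at exit conditions, so r_D = 0.0439×2.181^0.5 = 0.06483 and r_U = 0.123×2.181^1.5 = 0.3961.
Overall selectivity = C_D/C_U = r_Dτ/(r_Uτ) = r_D/r_U = 0.164.

0.164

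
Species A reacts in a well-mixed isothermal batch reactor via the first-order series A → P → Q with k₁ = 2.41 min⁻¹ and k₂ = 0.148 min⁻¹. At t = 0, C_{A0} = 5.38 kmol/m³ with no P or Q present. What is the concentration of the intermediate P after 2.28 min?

The intermediate concentration in a first-order A→B→C sequence is C_P = k₁C_{A0}(e^(−k₁t) − e^(−k₂t))/(k₂−k₁).
e^(−k₁t) = e^(−2.41×2.28) = e^(−5.495) = 0.004108; e^(−k₂t) = e^(−0.3374) = 0.7136.
C_P = 2.41×5.38/(0.148−2.41) × (0.004108−0.7136) = (-5.732)×(-0.7095) = 4.067 kmol/m³.

4.07 kmol/m³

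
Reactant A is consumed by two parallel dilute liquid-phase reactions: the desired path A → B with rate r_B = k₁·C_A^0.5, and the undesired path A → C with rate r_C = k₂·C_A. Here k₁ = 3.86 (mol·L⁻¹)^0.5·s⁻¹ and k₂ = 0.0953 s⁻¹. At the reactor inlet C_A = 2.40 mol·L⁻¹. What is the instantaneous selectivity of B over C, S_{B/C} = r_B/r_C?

26.1

S_{B/C} = r_B/r_C = (k₁·C_A^0.5)/(k₂·C_A) = (k₁/k₂)·C_A^-0.5.
= (3.86×2.400^0.5) / (0.0953×2.400) = 5.980/0.2287 = 26.1.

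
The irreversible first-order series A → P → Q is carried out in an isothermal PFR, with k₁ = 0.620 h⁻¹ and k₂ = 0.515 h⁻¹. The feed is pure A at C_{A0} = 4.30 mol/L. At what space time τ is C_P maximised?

Setting dC_P/dτ = 0 gives τ_opt = ln(k₂/k₁)/(k₂−k₁).
= ln(0.515/0.620)/(0.515−0.620) = ln(0.8306)/-0.1050 = -0.1856/-0.1050 = 1.77 h.

1.77 h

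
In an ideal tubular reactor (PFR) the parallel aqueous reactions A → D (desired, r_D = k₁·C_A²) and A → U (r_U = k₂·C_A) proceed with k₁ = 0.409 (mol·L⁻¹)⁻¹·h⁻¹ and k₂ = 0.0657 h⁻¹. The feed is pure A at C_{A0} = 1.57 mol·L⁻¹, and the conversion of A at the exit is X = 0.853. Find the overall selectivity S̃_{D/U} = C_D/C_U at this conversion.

C_A = C_{A0}(1−X) = 0.2308 mol·L⁻¹.
Along a PFR/batch, dC_U/dC_A = −r_U/(r_D+r_U) = −k₂/(k₂+k₁·C_A).
Integrating from C_{A0} to C_A: C_U = (0.0657/0.409)·ln[(0.0657+0.409·1.57)/(0.0657+0.409·0.231)] = 0.1606·ln(0.7078/0.1601) = 0.2388 mol·L⁻¹.
Then C_D = (C_{A0}−C_A) − C_U = 1.339 − 0.2388 = 1.100 mol·L⁻¹.
S̃_{D/U} = C_D/C_U = 1.100/0.2388 = 4.61.

4.61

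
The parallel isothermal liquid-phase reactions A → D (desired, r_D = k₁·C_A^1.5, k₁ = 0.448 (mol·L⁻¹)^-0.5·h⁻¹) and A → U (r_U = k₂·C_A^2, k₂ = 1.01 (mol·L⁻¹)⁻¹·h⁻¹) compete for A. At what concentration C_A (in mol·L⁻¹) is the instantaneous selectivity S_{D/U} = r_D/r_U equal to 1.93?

S_{D/U} = (k₁/k₂)·C_A^-0.5 ⇒ C_A = (S·k₂/k₁)^(-2).
= (1.93×1.01/0.448)^(-2) = (4.351)^(-2) = 0.0528 mol·L⁻¹.

0.0528 mol·L⁻¹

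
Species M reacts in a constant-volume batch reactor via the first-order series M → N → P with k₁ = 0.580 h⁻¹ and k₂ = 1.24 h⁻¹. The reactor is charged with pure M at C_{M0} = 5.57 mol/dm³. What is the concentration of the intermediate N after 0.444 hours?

The intermediate concentration in a first-order A→B→C sequence is C_N = k₁C_{M0}(e^(−k₁t) − e^(−k₂t))/(k₂−k₁).
e^(−k₁t) = e^(−0.580×0.444) = e^(−0.2575) = 0.7730; e^(−k₂t) = e^(−0.5506) = 0.5766.
C_N = 0.580×5.57/(1.24−0.580) × (0.7730−0.5766) = 4.895×0.1963 = 0.9611 mol/dm³.

0.961 mol/dm³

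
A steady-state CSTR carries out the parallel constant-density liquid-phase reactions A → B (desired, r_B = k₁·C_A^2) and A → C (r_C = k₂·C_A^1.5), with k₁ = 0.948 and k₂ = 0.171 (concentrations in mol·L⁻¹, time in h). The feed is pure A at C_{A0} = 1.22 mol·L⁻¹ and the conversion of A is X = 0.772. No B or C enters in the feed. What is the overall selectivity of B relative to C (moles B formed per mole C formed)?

2.92

Exit C_A = C_{A0}(1−X) = 1.22×0.228 = 0.2782 mol·L⁻¹.
A CSTR operates uniformly at the exit composition, giving r_B = 0.07335 and r_C = 0.02509 (each k·C_A^n at C_A = 0.2782).
Overall selectivity = C_B/C_C = r_Bτ/(r_Cτ) = r_B/r_C = 2.92.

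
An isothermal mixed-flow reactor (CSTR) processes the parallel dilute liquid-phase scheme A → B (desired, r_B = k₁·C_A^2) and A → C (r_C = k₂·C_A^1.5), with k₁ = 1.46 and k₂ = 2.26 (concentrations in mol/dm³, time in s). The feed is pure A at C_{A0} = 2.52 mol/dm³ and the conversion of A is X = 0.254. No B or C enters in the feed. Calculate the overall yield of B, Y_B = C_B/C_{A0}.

Exit C_A = C_{A0}(1−X) = 2.52×0.746 = 1.880 mol/dm³.
A CSTR operates uniformly at the exit composition, giving r_B = 5.160 and r_C = 5.825 (each k·C_A^n at C_A = 1.880).
Fraction of consumed A going to B: r_B/(r_B+r_C) = 0.4697.
C_B = 0.4697·C_{A0}·X = 0.4697×2.52×0.254 = 0.301 mol/dm³; Y_B = C_B/C_{A0} = 0.119.

0.119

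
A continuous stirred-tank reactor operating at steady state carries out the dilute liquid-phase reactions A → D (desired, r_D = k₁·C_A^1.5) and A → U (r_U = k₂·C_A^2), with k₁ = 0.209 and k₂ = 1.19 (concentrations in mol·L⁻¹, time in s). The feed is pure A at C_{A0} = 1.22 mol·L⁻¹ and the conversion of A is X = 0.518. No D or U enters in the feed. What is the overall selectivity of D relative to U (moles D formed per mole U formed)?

0.229

Exit C_A = C_{A0}(1−X) = 1.22×0.482 = 0.5880 mol·L⁻¹.
Rates in a CSTR are evaluated at the outlet concentration: r_D = 0.209×0.5880^1.5 = 0.09424, r_U = 1.19×0.5880^2 = 0.4115.
Overall selectivity = C_D/C_U = r_Dτ/(r_Uτ) = r_D/r_U = 0.229.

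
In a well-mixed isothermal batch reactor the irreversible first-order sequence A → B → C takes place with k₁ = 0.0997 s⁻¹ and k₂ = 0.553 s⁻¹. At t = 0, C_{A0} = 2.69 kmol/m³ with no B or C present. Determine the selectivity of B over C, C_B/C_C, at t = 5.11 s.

0.425

The intermediate concentration in a first-order A→B→C sequence is C_B = k₁C_{A0}(e^(−k₁t) − e^(−k₂t))/(k₂−k₁).
e^(−k₁t) = e^(−0.0997×5.11) = e^(−0.5095) = 0.6008; e^(−k₂t) = e^(−2.826) = 0.05926.
C_B = 0.0997×2.69/(0.553−0.0997) × (0.6008−0.05926) = 0.5916×0.5416 = 0.3204 kmol/m³.
C_A = C_{A0}e^(−k₁t) = 1.616 kmol/m³, so C_C = C_{A0}−C_A−C_B = 0.7534 kmol/m³; C_B/C_C = 0.425.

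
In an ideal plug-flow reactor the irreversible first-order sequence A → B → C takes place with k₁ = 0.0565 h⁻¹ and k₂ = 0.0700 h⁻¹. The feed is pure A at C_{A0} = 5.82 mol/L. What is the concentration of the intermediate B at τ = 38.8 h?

1.11 mol/L

The intermediate concentration in a first-order A→B→C sequence is C_B = k₁C_{A0}(e^(−k₁τ) − e^(−k₂τ))/(k₂−k₁).
e^(−k₁τ) = e^(−0.0565×38.8) = e^(−2.192) = 0.1117; e^(−k₂τ) = e^(−2.716) = 0.06614.
C_B = 0.0565×5.82/(0.0700−0.0565) × (0.1117−0.06614) = 24.36×0.04553 = 1.109 mol/L.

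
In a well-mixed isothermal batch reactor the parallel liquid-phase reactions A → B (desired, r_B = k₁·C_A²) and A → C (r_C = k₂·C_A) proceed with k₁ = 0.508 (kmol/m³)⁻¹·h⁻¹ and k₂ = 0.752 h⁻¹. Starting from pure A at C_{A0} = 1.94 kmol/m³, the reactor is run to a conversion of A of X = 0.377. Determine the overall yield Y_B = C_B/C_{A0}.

C_A = C_{A0}(1−X) = 1.209 kmol/m³.
Along a PFR/batch, dC_C/dC_A = −r_C/(r_B+r_C) = −k₂/(k₂+k₁·C_A).
Integrating from C_{A0} to C_A: C_C = (0.752/0.508)·ln[(0.752+0.508·1.94)/(0.752+0.508·1.21)] = 1.480·ln(1.738/1.366) = 0.3561 kmol/m³.
Then C_B = (C_{A0}−C_A) − C_C = 0.7314 − 0.3561 = 0.3752 kmol/m³.
Y_B = C_B/C_{A0} = 0.3752/1.94 = 0.193.

0.193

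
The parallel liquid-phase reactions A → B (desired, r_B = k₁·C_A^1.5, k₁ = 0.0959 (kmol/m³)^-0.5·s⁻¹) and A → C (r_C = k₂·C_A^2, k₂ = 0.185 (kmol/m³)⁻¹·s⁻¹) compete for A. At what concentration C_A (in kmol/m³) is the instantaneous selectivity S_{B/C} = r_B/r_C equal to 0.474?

S_{B/C} = (k₁/k₂)·C_A^-0.5 ⇒ C_A = (S·k₂/k₁)^(-2).
= (0.474×0.185/0.0959)^(-2) = (0.9144)^(-2) = 1.20 kmol/m³.

1.20 kmol/m³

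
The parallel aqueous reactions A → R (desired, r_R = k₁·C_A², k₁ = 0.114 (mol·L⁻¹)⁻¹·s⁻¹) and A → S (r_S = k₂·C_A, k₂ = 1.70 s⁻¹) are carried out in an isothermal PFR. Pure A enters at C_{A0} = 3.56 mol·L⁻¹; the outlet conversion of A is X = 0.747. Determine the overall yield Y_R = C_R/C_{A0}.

0.0959

C_A = C_{A0}(1−X) = 0.9007 mol·L⁻¹.
Along a PFR/batch, dC_S/dC_A = −r_S/(r_R+r_S) = −k₂/(k₂+k₁·C_A).
Integrating from C_{A0} to C_A: C_S = (1.70/0.114)·ln[(1.70+0.114·3.56)/(1.70+0.114·0.901)] = 14.91·ln(2.106/1.803) = 2.318 mol·L⁻¹.
Then C_R = (C_{A0}−C_A) − C_S = 2.659 − 2.318 = 0.3413 mol·L⁻¹.
Y_R = C_R/C_{A0} = 0.3413/3.56 = 0.0959.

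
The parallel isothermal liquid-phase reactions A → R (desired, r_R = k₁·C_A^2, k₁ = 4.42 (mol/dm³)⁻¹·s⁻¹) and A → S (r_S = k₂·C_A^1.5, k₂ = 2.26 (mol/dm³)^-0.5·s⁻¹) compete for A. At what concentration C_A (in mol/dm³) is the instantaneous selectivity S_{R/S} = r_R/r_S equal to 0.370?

S_{R/S} = (k₁/k₂)·C_A^0.5 ⇒ C_A = (S·k₂/k₁)^(2).
= (0.370×2.26/4.42)^(2) = (0.1892)^(2) = 0.0358 mol/dm³.

0.0358 mol/dm³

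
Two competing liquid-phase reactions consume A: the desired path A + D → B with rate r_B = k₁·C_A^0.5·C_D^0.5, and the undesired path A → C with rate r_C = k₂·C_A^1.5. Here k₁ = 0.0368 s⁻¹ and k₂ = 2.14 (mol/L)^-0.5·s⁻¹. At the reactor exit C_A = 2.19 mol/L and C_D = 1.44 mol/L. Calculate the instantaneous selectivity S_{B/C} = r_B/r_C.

0.00942

S_{B/C} = r_B/r_C = (k₁·C_A^0.5·C_D^0.5)/(k₂·C_A^1.5) = (k₁/k₂)·C_A⁻¹·C_D^0.5.
= (0.0368×2.190^0.5×1.440^0.5) / (2.14×2.190^1.5) = 0.06535/6.936 = 0.00942.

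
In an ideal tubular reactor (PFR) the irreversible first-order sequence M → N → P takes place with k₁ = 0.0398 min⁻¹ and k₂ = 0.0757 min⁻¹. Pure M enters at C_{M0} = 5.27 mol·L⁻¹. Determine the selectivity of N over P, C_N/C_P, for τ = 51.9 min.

Solving the coupled first-order balances gives C_N(τ) = [k₁/(k₂−k₁)]·C_{M0}·(e^(−k₁τ) − e^(−k₂τ)).
e^(−k₁τ) = e^(−0.0398×51.9) = e^(−2.066) = 0.1267; e^(−k₂τ) = e^(−3.929) = 0.01967.
C_N = 0.0398×5.27/(0.0757−0.0398) × (0.1267−0.01967) = 5.843×0.1071 = 0.6256 mol·L⁻¹.
C_M = C_{M0}e^(−k₁τ) = 0.6679 mol·L⁻¹, so C_P = C_{M0}−C_M−C_N = 3.977 mol·L⁻¹; C_N/C_P = 0.157.

0.157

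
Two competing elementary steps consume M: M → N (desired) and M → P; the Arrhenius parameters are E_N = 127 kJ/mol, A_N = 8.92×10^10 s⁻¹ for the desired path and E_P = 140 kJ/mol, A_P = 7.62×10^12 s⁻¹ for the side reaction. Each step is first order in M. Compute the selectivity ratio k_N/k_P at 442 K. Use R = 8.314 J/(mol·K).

Since both paths have the same order in M, the concentration cancels and S_{N/P} = k_N/k_P = (A_N/A_P)·exp[(E_P−E_N)/(RT)].
(E_P−E_N)/(RT) = (140−127)×10³/(8.314×442) = 13000/3675 = 3.538.
k_N/k_P = (8.92×10^10/7.62×10^12)·exp(3.538) = 0.01171 × 34.38 = 0.403.
Since E_N < E_P, lowering the temperature improves selectivity toward N.

0.403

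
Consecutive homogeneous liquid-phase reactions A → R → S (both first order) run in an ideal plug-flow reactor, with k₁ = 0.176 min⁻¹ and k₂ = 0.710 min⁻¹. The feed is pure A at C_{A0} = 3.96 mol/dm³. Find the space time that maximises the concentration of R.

Setting dC_R/dτ = 0 gives τ_opt = ln(k₂/k₁)/(k₂−k₁).
= ln(0.710/0.176)/(0.710−0.176) = ln(4.034)/0.5340 = 1.395/0.5340 = 2.61 min.

2.61 min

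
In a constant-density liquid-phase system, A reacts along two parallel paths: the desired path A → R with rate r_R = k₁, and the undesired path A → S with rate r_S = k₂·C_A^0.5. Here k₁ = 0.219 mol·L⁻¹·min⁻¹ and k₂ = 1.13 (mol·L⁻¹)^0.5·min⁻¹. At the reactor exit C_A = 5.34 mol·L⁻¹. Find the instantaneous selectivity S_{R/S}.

0.0839

S_{R/S} = r_R/r_S = (k₁)/(k₂·C_A^0.5) = (k₁/k₂)·C_A^-0.5.
= (0.219) / (1.13×5.340^0.5) = 0.2190/2.611 = 0.0839.
The undesired path is higher order in A, so low C_A (CSTR or dilute feed) favours R.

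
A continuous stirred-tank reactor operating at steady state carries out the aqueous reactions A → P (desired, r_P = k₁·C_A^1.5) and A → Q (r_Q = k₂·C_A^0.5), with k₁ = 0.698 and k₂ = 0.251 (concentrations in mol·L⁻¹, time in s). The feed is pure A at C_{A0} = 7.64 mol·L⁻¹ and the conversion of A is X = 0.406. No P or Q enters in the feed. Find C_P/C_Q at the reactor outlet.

12.6

Exit C_A = C_{A0}(1−X) = 7.64×0.594 = 4.538 mol·L⁻¹.
A CSTR operates uniformly at the exit composition, giving r_P = 6.748 and r_Q = 0.5347 (each k·C_A^n at C_A = 4.538).
Overall selectivity = C_P/C_Q = r_Pτ/(r_Qτ) = r_P/r_Q = 12.6.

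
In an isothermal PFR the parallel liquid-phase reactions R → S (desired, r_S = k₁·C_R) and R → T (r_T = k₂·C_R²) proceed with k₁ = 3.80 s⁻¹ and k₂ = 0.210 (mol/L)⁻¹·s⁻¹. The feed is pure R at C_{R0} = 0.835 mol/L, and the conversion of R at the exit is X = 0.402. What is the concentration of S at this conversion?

C_R = C_{R0}(1−X) = 0.4993 mol/L.
Along a PFR/batch, dC_S/dC_R = −r_S/(r_S+r_T) = −k₁/(k₁+k₂·C_R).
Integrating from C_{R0} to C_R: C_S = (3.80/0.210)·ln[(3.80+0.210·0.835)/(3.80+0.210·0.499)] = 18.10·ln(3.975/3.905) = 0.3237 mol/L.

0.324 mol/L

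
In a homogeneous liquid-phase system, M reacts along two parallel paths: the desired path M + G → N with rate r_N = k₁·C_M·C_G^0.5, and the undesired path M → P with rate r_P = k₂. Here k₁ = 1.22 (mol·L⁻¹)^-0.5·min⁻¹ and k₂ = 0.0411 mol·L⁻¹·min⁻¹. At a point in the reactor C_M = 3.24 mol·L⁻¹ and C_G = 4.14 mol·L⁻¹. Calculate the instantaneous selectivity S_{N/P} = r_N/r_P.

196

S_{N/P} = r_N/r_P = (k₁·C_M·C_G^0.5)/(k₂) = (k₁/k₂)·C_M·C_G^0.5.
= (1.22×3.240×4.140^0.5) / (0.0411) = 8.043/0.04110 = 196.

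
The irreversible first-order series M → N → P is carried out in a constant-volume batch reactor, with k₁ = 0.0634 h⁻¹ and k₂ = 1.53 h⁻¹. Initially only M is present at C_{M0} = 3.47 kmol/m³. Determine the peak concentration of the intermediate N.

0.125 kmol/m³

Evaluating C_N at t_opt = ln(k₂/k₁)/(k₂−k₁) gives C_{N,max}/C_{M0} = (k₁/k₂)^[k₂/(k₂−k₁)].
= (0.0634/1.53)^(1.53/(1.53−0.0634)) = (0.04144)^(1.043) = 0.03611.
C_{N,max} = 0.03611×3.47 = 0.125 kmol/m³.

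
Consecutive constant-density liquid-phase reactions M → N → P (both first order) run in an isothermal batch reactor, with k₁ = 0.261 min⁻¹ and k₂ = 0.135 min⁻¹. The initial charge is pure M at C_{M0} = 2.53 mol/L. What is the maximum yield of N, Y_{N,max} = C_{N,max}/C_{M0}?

At the optimum, C_{N,max}/C_{M0} = (k₁/k₂)^[k₂/(k₂−k₁)].
= (0.261/0.135)^(0.135/(0.135−0.261)) = (1.933)^(-1.071) = 0.4934.

0.493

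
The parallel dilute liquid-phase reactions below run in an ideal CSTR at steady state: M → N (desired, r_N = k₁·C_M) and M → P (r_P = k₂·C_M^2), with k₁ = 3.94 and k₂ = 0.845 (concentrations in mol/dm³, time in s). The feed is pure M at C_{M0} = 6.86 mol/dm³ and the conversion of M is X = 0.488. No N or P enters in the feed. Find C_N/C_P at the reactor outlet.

Exit C_M = C_{M0}(1−X) = 6.86×0.512 = 3.512 mol/dm³.
In a CSTR the entire volume is at exit conditions, so r_N = 3.94×3.512 = 13.84 and r_P = 0.845×3.512^2 = 10.42.
Overall selectivity = C_N/C_P = r_Nτ/(r_Pτ) = r_N/r_P = 1.33.

1.33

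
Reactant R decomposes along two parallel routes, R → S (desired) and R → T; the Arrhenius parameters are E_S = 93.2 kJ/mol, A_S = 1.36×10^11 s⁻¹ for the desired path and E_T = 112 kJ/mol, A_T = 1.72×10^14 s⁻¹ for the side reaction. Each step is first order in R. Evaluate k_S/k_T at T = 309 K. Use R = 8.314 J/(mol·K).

1.19

k_S/k_T = (A_S/A_T)·exp[−(E_S−E_T)/(RT)] = (A_S/A_T)·exp[(E_T−E_S)/(RT)].
(E_T−E_S)/(RT) = (112−93.2)×10³/(8.314×309) = 18800/2569 = 7.318.
k_S/k_T = (1.36×10^11/1.72×10^14)·exp(7.318) = 7.907×10^-4 × 1507 = 1.19.
Since E_S < E_T, lowering the temperature improves selectivity toward S.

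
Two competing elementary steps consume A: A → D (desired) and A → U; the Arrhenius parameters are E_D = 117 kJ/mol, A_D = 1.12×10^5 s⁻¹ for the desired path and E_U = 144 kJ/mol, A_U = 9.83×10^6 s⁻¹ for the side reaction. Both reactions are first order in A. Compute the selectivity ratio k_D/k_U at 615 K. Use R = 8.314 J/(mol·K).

With equal orders, S_{D/U} = k_D/k_U = (A_D/A_U)·exp[(E_U−E_D)/(RT)].
(E_U−E_D)/(RT) = (144−117)×10³/(8.314×615) = 27000/5113 = 5.281.
k_D/k_U = (1.12×10^5/9.83×10^6)·exp(5.281) = 0.01139 × 196.5 = 2.24.

2.24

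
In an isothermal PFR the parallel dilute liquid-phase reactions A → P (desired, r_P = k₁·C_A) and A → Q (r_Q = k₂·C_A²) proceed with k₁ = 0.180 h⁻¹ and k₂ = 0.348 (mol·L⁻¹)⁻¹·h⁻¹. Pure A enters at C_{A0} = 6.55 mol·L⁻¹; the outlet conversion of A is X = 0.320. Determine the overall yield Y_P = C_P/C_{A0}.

0.0278

C_A = C_{A0}(1−X) = 4.454 mol·L⁻¹.
Along a PFR/batch, dC_P/dC_A = −r_P/(r_P+r_Q) = −k₁/(k₁+k₂·C_A).
Integrating from C_{A0} to C_A: C_P = (0.180/0.348)·ln[(0.180+0.348·6.55)/(0.180+0.348·4.45)] = 0.5172·ln(2.459/1.730) = 0.1820 mol·L⁻¹.
Y_P = C_P/C_{A0} = 0.1820/6.55 = 0.0278.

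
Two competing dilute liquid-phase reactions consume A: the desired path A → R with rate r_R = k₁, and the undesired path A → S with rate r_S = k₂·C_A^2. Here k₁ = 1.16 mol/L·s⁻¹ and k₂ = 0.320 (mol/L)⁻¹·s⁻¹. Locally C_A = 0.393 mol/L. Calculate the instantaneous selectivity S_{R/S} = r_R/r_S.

23.5

S_{R/S} = r_R/r_S = (k₁)/(k₂·C_A^2) = (k₁/k₂)·C_A^-2.
= (1.16) / (0.320×0.3930^2) = 1.160/0.04942 = 23.5.
The undesired path is higher order in A, so low C_A (CSTR or dilute feed) favours R.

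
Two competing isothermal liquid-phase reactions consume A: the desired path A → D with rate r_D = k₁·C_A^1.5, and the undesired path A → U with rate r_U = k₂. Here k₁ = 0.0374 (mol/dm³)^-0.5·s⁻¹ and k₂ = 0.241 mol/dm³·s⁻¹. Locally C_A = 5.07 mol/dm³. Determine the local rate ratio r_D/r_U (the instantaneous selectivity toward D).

S_{D/U} = r_D/r_U = (k₁·C_A^1.5)/(k₂) = (k₁/k₂)·C_A^1.5.
= (0.0374×5.070^1.5) / (0.241) = 0.4270/0.2410 = 1.77.

1.77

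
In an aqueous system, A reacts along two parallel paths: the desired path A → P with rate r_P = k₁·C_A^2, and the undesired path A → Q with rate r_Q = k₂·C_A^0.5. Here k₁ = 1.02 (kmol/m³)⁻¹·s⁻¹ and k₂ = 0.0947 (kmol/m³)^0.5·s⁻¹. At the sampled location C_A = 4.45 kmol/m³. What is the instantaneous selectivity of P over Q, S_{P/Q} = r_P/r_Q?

101

S_{P/Q} = r_P/r_Q = (k₁·C_A^2)/(k₂·C_A^0.5) = (k₁/k₂)·C_A^1.5.
= (1.02×4.450^2) / (0.0947×4.450^0.5) = 20.20/0.1998 = 101.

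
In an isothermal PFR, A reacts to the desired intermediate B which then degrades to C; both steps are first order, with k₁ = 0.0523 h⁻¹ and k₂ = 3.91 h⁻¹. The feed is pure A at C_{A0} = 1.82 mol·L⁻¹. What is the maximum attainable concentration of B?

At the optimum, C_{B,max}/C_{A0} = (k₁/k₂)^[k₂/(k₂−k₁)].
= (0.0523/3.91)^(3.91/(3.91−0.0523)) = (0.01338)^(1.014) = 0.01262.
C_{B,max} = 0.01262×1.82 = 0.0230 mol·L⁻¹.

0.0230 mol·L⁻¹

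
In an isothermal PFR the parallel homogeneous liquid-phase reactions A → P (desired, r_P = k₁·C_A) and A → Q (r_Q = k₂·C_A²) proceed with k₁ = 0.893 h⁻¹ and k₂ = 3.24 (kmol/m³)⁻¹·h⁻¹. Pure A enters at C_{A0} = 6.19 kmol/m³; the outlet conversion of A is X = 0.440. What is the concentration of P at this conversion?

0.151 kmol/m³

C_A = C_{A0}(1−X) = 3.466 kmol/m³.
Along a PFR/batch, dC_P/dC_A = −r_P/(r_P+r_Q) = −k₁/(k₁+k₂·C_A).
Integrating from C_{A0} to C_A: C_P = (0.893/3.24)·ln[(0.893+3.24·6.19)/(0.893+3.24·3.47)] = 0.2756·ln(20.95/12.12) = 0.1507 kmol/m³.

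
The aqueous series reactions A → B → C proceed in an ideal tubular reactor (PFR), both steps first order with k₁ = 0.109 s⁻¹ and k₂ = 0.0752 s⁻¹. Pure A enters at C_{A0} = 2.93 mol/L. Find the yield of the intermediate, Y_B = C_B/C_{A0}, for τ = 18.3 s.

0.376

For first-order series with pure A initially, C_B(τ) = k₁C_{A0}/(k₂−k₁)·(e^(−k₁τ) − e^(−k₂τ)).
e^(−k₁τ) = e^(−0.109×18.3) = e^(−1.995) = 0.1361; e^(−k₂τ) = e^(−1.376) = 0.2525.
C_B = 0.109×2.93/(0.0752−0.109) × (0.1361−0.2525) = (-9.449)×(-0.1165) = 1.101 mol/L.
Y_B = C_B/C_{A0} = 1.101/2.93 = 0.376.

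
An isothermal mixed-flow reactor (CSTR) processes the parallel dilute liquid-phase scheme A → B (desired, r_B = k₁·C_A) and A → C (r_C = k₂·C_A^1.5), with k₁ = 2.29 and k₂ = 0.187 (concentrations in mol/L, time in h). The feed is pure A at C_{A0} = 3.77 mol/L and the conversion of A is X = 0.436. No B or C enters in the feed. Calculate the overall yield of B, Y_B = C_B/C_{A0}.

0.390

Exit C_A = C_{A0}(1−X) = 3.77×0.564 = 2.126 mol/L.
A CSTR operates uniformly at the exit composition, giving r_B = 4.869 and r_C = 0.5798 (each k·C_A^n at C_A = 2.126).
Fraction of consumed A going to B: r_B/(r_B+r_C) = 0.8936.
C_B = 0.8936·C_{A0}·X = 0.8936×3.77×0.436 = 1.47 mol/L; Y_B = C_B/C_{A0} = 0.390.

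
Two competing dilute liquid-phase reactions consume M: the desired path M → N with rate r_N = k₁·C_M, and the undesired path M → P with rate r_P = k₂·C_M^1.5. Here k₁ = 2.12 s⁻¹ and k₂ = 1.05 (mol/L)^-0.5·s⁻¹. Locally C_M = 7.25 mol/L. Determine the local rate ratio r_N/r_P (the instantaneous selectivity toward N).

S_{N/P} = r_N/r_P = (k₁·C_M)/(k₂·C_M^1.5) = (k₁/k₂)·C_M^-0.5.
= (2.12×7.250) / (1.05×7.250^1.5) = 15.37/20.50 = 0.750.
The undesired path is higher order in M, so low C_M (CSTR or dilute feed) favours N.

0.750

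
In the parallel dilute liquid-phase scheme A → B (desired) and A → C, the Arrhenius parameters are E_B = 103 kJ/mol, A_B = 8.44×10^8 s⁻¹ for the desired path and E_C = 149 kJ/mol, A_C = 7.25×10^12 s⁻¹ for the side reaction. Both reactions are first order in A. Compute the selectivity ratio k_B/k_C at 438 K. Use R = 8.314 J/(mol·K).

With equal orders, S_{B/C} = k_B/k_C = (A_B/A_C)·exp[(E_C−E_B)/(RT)].
(E_C−E_B)/(RT) = (149−103)×10³/(8.314×438) = 46000/3642 = 12.63.
k_B/k_C = (8.44×10^8/7.25×10^12)·exp(12.63) = 1.164×10^-4 × 3.062×10^5 = 35.6.
Since E_B < E_C, lowering the temperature improves selectivity toward B.

35.6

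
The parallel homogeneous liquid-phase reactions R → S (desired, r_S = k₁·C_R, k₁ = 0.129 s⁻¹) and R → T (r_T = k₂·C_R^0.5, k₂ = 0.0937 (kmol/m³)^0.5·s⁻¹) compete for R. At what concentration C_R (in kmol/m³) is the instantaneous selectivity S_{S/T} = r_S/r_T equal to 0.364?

0.0699 kmol/m³

S_{S/T} = (k₁/k₂)·C_R^0.5 ⇒ C_R = (S·k₂/k₁)^(2).
= (0.364×0.0937/0.129)^(2) = (0.2644)^(2) = 0.0699 kmol/m³.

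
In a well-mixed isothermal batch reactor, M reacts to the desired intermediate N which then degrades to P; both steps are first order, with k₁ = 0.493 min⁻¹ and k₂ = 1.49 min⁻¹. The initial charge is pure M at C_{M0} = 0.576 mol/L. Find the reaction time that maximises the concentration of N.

The intermediate peaks when r₁ = r₂, i.e. k₁e^(−k₁t) = k₂e^(−k₂t), giving t_opt = ln(k₂/k₁)/(k₂−k₁).
= ln(1.49/0.493)/(1.49−0.493) = ln(3.022)/0.9970 = 1.106/0.9970 = 1.11 min.

1.11 min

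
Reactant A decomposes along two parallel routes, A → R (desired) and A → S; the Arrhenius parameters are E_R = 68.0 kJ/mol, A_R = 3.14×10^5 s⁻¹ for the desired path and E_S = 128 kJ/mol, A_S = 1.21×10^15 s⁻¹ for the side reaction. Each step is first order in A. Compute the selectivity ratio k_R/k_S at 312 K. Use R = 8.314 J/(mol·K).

With equal orders, S_{R/S} = k_R/k_S = (A_R/A_S)·exp[(E_S−E_R)/(RT)].
(E_S−E_R)/(RT) = (128−68.0)×10³/(8.314×312) = 60000/2594 = 23.13.
k_R/k_S = (3.14×10^5/1.21×10^15)·exp(23.13) = 2.595×10^-10 × 1.110×10^10 = 2.88.

2.88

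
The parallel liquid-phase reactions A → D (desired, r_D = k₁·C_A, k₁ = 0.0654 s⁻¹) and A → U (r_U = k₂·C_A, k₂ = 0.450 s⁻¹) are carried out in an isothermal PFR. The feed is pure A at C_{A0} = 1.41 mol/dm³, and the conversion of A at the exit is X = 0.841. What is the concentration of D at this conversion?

0.150 mol/dm³

C_A = C_{A0}(1−X) = 0.2242 mol/dm³.
Both paths are first order in A, so the instantaneous fraction to D is constant: dC_D/d(−C_A) = k₁/(k₁+k₂) = 0.1269.
C_D = 0.1269·(C_{A0}−C_A) = 0.1269×1.186 = 0.150 mol/dm³.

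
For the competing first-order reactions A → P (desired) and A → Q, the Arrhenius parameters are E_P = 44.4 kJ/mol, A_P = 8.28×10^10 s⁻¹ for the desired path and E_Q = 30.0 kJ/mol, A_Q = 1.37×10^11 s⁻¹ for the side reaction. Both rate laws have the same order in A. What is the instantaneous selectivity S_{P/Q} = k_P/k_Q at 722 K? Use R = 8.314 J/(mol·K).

0.0549

Since both paths have the same order in A, the concentration cancels and S_{P/Q} = k_P/k_Q = (A_P/A_Q)·exp[(E_Q−E_P)/(RT)].
(E_Q−E_P)/(RT) = (30.0−44.4)×10³/(8.314×722) = -14400/6003 = -2.399.
k_P/k_Q = (8.28×10^10/1.37×10^11)·exp(-2.399) = 0.6044 × 0.09082 = 0.0549.
Since E_P > E_Q, raising the temperature improves selectivity toward P.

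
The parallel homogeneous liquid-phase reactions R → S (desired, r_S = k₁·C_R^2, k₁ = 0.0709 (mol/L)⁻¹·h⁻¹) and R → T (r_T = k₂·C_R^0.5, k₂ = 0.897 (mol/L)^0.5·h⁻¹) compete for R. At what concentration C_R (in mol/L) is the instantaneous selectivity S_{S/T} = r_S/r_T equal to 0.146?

1.51 mol/L

S_{S/T} = (k₁/k₂)·C_R^1.5 ⇒ C_R = (S·k₂/k₁)^(1/1.5).
= (0.146×0.897/0.0709)^(0.6667) = (1.847)^(0.6667) = 1.51 mol/L.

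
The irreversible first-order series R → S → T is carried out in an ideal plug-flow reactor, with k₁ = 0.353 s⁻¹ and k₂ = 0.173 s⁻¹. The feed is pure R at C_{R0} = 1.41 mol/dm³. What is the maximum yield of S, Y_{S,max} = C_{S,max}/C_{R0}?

Evaluating C_S at τ_opt = ln(k₂/k₁)/(k₂−k₁) gives C_{S,max}/C_{R0} = (k₁/k₂)^[k₂/(k₂−k₁)].
= (0.353/0.173)^(0.173/(0.173−0.353)) = (2.040)^(-0.9611) = 0.5039.

0.504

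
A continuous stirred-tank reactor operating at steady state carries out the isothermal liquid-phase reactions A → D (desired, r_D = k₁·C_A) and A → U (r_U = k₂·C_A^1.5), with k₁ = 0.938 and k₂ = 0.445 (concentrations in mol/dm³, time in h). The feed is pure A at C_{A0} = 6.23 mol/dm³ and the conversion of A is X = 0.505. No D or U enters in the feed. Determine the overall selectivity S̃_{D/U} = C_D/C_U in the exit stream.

1.20

Exit C_A = C_{A0}(1−X) = 6.23×0.495 = 3.084 mol/dm³.
Rates in a CSTR are evaluated at the outlet concentration: r_D = 0.938×3.084 = 2.893, r_U = 0.445×3.084^1.5 = 2.410.
Overall selectivity = C_D/C_U = r_Dτ/(r_Uτ) = r_D/r_U = 1.20.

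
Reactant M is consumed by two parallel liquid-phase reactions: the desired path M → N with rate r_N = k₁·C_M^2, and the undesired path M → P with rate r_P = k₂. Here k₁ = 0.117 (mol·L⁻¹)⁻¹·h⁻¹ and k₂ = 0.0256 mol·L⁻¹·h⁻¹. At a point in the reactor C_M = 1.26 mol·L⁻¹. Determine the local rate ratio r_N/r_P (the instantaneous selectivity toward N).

S_{N/P} = r_N/r_P = (k₁·C_M^2)/(k₂) = (k₁/k₂)·C_M^2.
= (0.117×1.260^2) / (0.0256) = 0.1857/0.02560 = 7.26.
Since the desired path is higher order in M, keeping C_M high (PFR or concentrated feed) favours N.

7.26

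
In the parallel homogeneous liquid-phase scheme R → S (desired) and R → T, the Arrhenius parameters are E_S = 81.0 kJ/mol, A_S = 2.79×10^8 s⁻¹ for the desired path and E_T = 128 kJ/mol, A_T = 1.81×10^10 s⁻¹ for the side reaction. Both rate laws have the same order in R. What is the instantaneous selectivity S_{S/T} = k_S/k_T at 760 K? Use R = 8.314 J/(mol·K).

Since both paths have the same order in R, the concentration cancels and S_{S/T} = k_S/k_T = (A_S/A_T)·exp[(E_T−E_S)/(RT)].
(E_T−E_S)/(RT) = (128−81.0)×10³/(8.314×760) = 47000/6319 = 7.438.
k_S/k_T = (2.79×10^8/1.81×10^10)·exp(7.438) = 0.01541 × 1700 = 26.2.

26.2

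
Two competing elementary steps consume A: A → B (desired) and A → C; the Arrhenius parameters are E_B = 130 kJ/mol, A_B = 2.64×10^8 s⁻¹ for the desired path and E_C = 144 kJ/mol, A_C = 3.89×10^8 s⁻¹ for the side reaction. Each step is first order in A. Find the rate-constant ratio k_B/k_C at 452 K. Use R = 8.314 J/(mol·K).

28.2

k_B/k_C = (A_B/A_C)·exp[−(E_B−E_C)/(RT)] = (A_B/A_C)·exp[(E_C−E_B)/(RT)].
(E_C−E_B)/(RT) = (144−130)×10³/(8.314×452) = 14000/3758 = 3.725.
k_B/k_C = (2.64×10^8/3.89×10^8)·exp(3.725) = 0.6787 × 41.49 = 28.2.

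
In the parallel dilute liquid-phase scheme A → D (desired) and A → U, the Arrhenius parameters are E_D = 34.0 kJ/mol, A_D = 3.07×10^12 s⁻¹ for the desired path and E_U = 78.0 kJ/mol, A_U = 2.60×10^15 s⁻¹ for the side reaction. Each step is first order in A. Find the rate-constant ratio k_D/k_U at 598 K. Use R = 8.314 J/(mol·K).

8.23

Since both paths have the same order in A, the concentration cancels and S_{D/U} = k_D/k_U = (A_D/A_U)·exp[(E_U−E_D)/(RT)].
(E_U−E_D)/(RT) = (78.0−34.0)×10³/(8.314×598) = 44000/4972 = 8.850.
k_D/k_U = (3.07×10^12/2.60×10^15)·exp(8.850) = 0.001181 × 6974 = 8.23.
Since E_D < E_U, lowering the temperature improves selectivity toward D.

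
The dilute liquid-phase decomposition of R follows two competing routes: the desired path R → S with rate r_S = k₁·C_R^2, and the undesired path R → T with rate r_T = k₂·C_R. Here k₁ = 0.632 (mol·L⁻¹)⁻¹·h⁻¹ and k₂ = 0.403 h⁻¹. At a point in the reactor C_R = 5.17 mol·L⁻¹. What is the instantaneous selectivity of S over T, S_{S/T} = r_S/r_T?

S_{S/T} = r_S/r_T = (k₁·C_R^2)/(k₂·C_R) = (k₁/k₂)·C_R.
= (0.632×5.170^2) / (0.403×5.170) = 16.89/2.084 = 8.11.

8.11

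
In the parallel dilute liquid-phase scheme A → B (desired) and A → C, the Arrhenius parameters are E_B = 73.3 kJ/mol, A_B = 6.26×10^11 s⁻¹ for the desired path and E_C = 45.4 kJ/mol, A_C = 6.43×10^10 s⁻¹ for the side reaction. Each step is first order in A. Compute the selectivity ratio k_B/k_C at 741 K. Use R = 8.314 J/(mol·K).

0.105

Since both paths have the same order in A, the concentration cancels and S_{B/C} = k_B/k_C = (A_B/A_C)·exp[(E_C−E_B)/(RT)].
(E_C−E_B)/(RT) = (45.4−73.3)×10³/(8.314×741) = -27900/6161 = -4.529.
k_B/k_C = (6.26×10^11/6.43×10^10)·exp(-4.529) = 9.736 × 0.01079 = 0.105.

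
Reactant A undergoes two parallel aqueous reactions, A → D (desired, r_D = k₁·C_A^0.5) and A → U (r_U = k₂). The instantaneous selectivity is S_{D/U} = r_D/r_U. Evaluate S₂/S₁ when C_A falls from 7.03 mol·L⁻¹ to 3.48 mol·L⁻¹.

S_{D/U} = (k₁/k₂)·C_A^0.5, so S₂/S₁ = (C_{A,2}/C_{A,1})^0.5.
= (3.48/7.03)^0.5 = (0.4950)^0.5 = 0.704.
Selectivity toward D falls as C_A falls — high-concentration operation is favoured.

0.704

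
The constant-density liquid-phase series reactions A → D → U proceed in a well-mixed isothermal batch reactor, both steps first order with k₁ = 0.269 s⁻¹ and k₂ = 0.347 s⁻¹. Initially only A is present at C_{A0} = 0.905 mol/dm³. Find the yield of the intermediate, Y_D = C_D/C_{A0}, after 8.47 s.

0.171

Solving the coupled first-order balances gives C_D(t) = [k₁/(k₂−k₁)]·C_{A0}·(e^(−k₁t) − e^(−k₂t)).
e^(−k₁t) = e^(−0.269×8.47) = e^(−2.278) = 0.1024; e^(−k₂t) = e^(−2.939) = 0.05291.
C_D = 0.269×0.905/(0.347−0.269) × (0.1024−0.05291) = 3.121×0.04953 = 0.1546 mol/dm³.
Y_D = C_D/C_{A0} = 0.1546/0.905 = 0.171.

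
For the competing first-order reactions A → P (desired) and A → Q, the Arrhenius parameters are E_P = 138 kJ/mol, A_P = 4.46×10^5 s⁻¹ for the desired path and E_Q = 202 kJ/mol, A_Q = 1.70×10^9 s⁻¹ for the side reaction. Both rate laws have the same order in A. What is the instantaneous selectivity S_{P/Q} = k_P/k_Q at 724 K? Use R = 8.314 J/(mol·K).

k_P/k_Q = (A_P/A_Q)·exp[−(E_P−E_Q)/(RT)] = (A_P/A_Q)·exp[(E_Q−E_P)/(RT)].
(E_Q−E_P)/(RT) = (202−138)×10³/(8.314×724) = 64000/6019 = 10.63.
k_P/k_Q = (4.46×10^5/1.70×10^9)·exp(10.63) = 2.624×10^-4 × 41457 = 10.9.
Since E_P < E_Q, lowering the temperature improves selectivity toward P.

10.9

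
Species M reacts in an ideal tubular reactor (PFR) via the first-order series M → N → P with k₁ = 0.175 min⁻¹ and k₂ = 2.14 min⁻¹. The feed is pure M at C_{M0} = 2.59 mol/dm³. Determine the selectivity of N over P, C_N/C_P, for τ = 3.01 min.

0.147

For first-order series with pure M initially, C_N(τ) = k₁C_{M0}/(k₂−k₁)·(e^(−k₁τ) − e^(−k₂τ)).
e^(−k₁τ) = e^(−0.175×3.01) = e^(−0.5267) = 0.5905; e^(−k₂τ) = e^(−6.441) = 0.001594.
C_N = 0.175×2.59/(2.14−0.175) × (0.5905−0.001594) = 0.2307×0.5889 = 0.1358 mol/dm³.
C_M = C_{M0}e^(−k₁τ) = 1.529 mol/dm³, so C_P = C_{M0}−C_M−C_N = 0.9247 mol/dm³; C_N/C_P = 0.147.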